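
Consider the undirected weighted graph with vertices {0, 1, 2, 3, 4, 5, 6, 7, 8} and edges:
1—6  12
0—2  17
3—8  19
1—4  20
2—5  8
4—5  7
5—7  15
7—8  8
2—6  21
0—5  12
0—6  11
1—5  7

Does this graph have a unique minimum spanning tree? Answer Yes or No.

No

Kruskal's algorithm — process edges by increasing weight (ties by edge label):
1—5 (7): add — endpoints in different components.
4—5 (7): add — endpoints in different components.
2—5 (8): add — endpoints in different components.
7—8 (8): add — endpoints in different components.
0—6 (11): add — endpoints in different components.
0—5 (12): add — endpoints in different components.
1—6 (12): skip — 1 and 6 already connected.
5—7 (15): add — endpoints in different components.
0—2 (17): skip — 0 and 2 already connected.
3—8 (19): add — endpoints in different components.
Non-tree edge 1—6 has weight 12, equal to the heaviest edge on its tree cycle — swapping gives another MST of the same weight. Not unique.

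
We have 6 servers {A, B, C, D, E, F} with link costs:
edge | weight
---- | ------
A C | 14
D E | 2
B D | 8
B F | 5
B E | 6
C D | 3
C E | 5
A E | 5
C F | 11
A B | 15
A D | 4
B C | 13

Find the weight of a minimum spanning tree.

Kruskal's algorithm — process edges by increasing weight (ties by edge label):
D E (2): add — endpoints in different components.
C D (3): add — endpoints in different components.
A D (4): add — endpoints in different components.
A E (5): skip — A and E already connected.
B F (5): add — endpoints in different components.
C E (5): skip — C and E already connected.
B E (6): add — endpoints in different components.
MST edges: D E, C D, A D, B F, B E; total weight 2+3+4+5+6 = 20.

20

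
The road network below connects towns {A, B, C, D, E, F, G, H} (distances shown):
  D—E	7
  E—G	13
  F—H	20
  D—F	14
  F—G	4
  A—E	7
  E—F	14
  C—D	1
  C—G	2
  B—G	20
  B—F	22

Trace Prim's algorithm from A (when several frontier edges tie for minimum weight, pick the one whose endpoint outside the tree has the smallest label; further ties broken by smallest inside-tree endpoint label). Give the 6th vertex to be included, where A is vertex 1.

F

Grow the tree from A using Prim:
Step 1: cheapest edge leaving the tree is A—E (7); add E.
Step 2: cheapest edge leaving the tree is D—E (7); add D.
Step 3: cheapest edge leaving the tree is C—D (1); add C.
Step 4: cheapest edge leaving the tree is C—G (2); add G.
Step 5: cheapest edge leaving the tree is F—G (4); add F.
Step 6: cheapest edge leaving the tree is B—G (20); add B.
Step 7: cheapest edge leaving the tree is F—H (20); add H.
Vertex order: A, E, D, C, G, F, B, H. The 6th vertex is F.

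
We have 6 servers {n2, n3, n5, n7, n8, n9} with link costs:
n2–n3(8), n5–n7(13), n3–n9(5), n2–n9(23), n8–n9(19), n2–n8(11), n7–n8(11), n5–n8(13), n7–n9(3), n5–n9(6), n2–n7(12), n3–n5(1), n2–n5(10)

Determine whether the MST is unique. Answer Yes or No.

No

Sort edges by weight, then run Kruskal:
n3–n5 (1): add. Components now {n8} {n7} {n3,n5} {n2} {n9}
n7–n9 (3): add. Components now {n8} {n7,n9} {n3,n5} {n2}
n3–n9 (5): add. Components now {n8} {n3,n5,n7,n9} {n2}
n5–n9 (6): skip — n5 and n9 already connected.
n2–n3 (8): add. Components now {n8} {n2,n3,n5,n7,n9}
n2–n5 (10): skip — n2 and n5 already connected.
n2–n8 (11): add. Components now {n2,n3,n5,n7,n8,n9}
Non-tree edge n7–n8 has weight 11, equal to the heaviest edge on its tree cycle — swapping gives another MST of the same weight. Not unique.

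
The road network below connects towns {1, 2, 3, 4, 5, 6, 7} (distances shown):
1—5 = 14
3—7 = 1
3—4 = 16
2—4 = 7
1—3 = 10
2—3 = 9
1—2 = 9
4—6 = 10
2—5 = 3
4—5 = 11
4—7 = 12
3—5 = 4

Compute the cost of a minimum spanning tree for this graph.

Kruskal's algorithm — process edges by increasing weight (ties by edge label):
3—7 (1): add. Components now {1} {2} {3,7} {4} {5} {6}
2—5 (3): add. Components now {1} {2,5} {3,7} {4} {6}
3—5 (4): add. Components now {1} {2,3,5,7} {4} {6}
2—4 (7): add. Components now {1} {2,3,4,5,7} {6}
1—2 (9): add. Components now {1,2,3,4,5,7} {6}
2—3 (9): skip — 2 and 3 already connected.
1—3 (10): skip — 1 and 3 already connected.
4—6 (10): add. Components now {1,2,3,4,5,6,7}
MST edges: 3—7, 2—5, 3—5, 2—4, 1—2, 4—6; total weight 1+3+4+7+9+10 = 34.

34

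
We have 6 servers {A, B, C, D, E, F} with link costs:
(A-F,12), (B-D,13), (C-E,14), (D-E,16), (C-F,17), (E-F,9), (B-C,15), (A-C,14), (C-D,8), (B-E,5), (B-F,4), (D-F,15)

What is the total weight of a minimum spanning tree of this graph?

Kruskal's algorithm — process edges by increasing weight (ties by edge label):
B-F (4): add — endpoints in different components.
B-E (5): add — endpoints in different components.
C-D (8): add — endpoints in different components.
E-F (9): skip — E and F already connected.
A-F (12): add — endpoints in different components.
B-D (13): add — endpoints in different components.
MST edges: B-F, B-E, C-D, A-F, B-D; total weight 4+5+8+12+13 = 42.

42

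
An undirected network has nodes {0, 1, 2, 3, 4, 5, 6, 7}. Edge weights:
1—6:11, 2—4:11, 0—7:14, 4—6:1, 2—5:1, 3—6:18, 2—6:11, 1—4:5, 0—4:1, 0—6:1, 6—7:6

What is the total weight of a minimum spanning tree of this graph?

Kruskal's algorithm — process edges by increasing weight (ties by edge label):
0—4 (1): add — endpoints in different components.
0—6 (1): add — endpoints in different components.
2—5 (1): add — endpoints in different components.
4—6 (1): skip — 4 and 6 already connected.
1—4 (5): add — endpoints in different components.
6—7 (6): add — endpoints in different components.
1—6 (11): skip — 1 and 6 already connected.
2—4 (11): add — endpoints in different components.
2—6 (11): skip — 2 and 6 already connected.
0—7 (14): skip — 0 and 7 already connected.
3—6 (18): add — endpoints in different components.
MST edges: 0—4, 0—6, 2—5, 1—4, 6—7, 2—4, 3—6; total weight 1+1+1+5+6+11+18 = 43.

43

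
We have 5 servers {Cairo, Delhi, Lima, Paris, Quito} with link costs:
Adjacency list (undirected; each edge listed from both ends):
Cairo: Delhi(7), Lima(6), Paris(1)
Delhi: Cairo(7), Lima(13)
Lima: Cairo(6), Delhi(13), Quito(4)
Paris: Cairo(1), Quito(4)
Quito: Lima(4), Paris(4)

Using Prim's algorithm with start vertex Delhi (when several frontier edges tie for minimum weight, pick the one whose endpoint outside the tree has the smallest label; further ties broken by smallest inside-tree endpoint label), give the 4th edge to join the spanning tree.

Lima-Quito

Prim, starting at Delhi.
Step 1: frontier [Cairo-Delhi 7, Delhi-Lima 13] → take Cairo-Delhi (7); add Cairo.
Step 2: frontier [Cairo-Paris 1, Cairo-Lima 6, Delhi-Lima 13] → take Cairo-Paris (1); add Paris.
Step 3: frontier [Cairo-Lima 6, Delhi-Lima 13, Paris-Quito 4] → take Paris-Quito (4); add Quito.
Step 4: frontier [Cairo-Lima 6, Delhi-Lima 13, Lima-Quito 4] → take Lima-Quito (4); add Lima.
The 4th edge added is Lima-Quito.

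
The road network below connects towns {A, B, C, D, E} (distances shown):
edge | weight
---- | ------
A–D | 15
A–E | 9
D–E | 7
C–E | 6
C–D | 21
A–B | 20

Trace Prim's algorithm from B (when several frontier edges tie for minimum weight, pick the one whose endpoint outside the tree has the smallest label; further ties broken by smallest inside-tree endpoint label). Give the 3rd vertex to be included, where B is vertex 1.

E

Prim's algorithm from B:
Step 1: frontier [A–B 20] → take A–B (20); add A.
Step 2: frontier [A–E 9, A–D 15] → take A–E (9); add E.
Step 3: frontier [A–D 15, C–E 6, D–E 7] → take C–E (6); add C.
Step 4: frontier [A–D 15, C–D 21, D–E 7] → take D–E (7); add D.
Vertex order: B, A, E, C, D. The 3rd vertex is E.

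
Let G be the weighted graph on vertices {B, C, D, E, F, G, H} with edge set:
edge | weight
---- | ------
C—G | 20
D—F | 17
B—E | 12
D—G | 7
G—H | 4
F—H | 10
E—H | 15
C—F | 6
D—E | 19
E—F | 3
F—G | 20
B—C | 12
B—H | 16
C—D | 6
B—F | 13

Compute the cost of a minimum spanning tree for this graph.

38

Sort edges by weight, then run Kruskal:
E—F (3): add. Components now {B} {C} {D} {E,F} {G} {H}
G—H (4): add. Components now {B} {C} {D} {E,F} {G,H}
C—D (6): add. Components now {B} {C,D} {E,F} {G,H}
C—F (6): add. Components now {B} {C,D,E,F} {G,H}
D—G (7): add. Components now {B} {C,D,E,F,G,H}
F—H (10): skip — F and H already connected.
B—C (12): add. Components now {B,C,D,E,F,G,H}
MST edges: E—F, G—H, C—D, C—F, D—G, B—C; total weight 3+4+6+6+7+12 = 38.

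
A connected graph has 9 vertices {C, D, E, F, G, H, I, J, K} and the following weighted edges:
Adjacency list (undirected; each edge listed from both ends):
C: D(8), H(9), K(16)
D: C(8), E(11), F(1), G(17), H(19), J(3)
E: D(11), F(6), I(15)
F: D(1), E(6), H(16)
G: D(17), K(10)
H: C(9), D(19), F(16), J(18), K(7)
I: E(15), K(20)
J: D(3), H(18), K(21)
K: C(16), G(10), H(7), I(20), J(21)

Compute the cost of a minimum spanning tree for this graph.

59

Sort edges by weight, then run Kruskal:
D—F (1): add — endpoints in different components.
D—J (3): add — endpoints in different components.
E—F (6): add — endpoints in different components.
H—K (7): add — endpoints in different components.
C—D (8): add — endpoints in different components.
C—H (9): add — endpoints in different components.
G—K (10): add — endpoints in different components.
D—E (11): skip — D and E already connected.
E—I (15): add — endpoints in different components.
MST edges: D—F, D—J, E—F, H—K, C—D, C—H, G—K, E—I; total weight 1+3+6+7+8+9+10+15 = 59.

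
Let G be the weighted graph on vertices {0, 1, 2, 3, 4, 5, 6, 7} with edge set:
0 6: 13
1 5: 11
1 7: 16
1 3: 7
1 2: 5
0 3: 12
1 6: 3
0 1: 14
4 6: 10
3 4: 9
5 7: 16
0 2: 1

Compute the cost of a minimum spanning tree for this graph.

52

Prim, starting at 6.
Step 1: frontier [1 6 3, 4 6 10, 0 6 13] → take 1 6 (3); add 1.
Step 2: frontier [1 2 5, 1 3 7, 1 5 11, 0 1 14, 1 7 16, 4 6 10, 0 6 13] → take 1 2 (5); add 2.
Step 3: frontier [1 3 7, 1 5 11, 0 1 14, 1 7 16, 0 2 1, 4 6 10, 0 6 13] → take 0 2 (1); add 0.
Step 4: frontier [0 3 12, 1 3 7, 1 5 11, 1 7 16, 4 6 10] → take 1 3 (7); add 3.
Step 5: frontier [1 5 11, 1 7 16, 3 4 9, 4 6 10] → take 3 4 (9); add 4.
Step 6: frontier [1 5 11, 1 7 16] → take 1 5 (11); add 5.
Step 7: frontier [1 7 16, 5 7 16] → take 1 7 (16); add 7.
MST edges: 1 6, 1 2, 0 2, 1 3, 3 4, 1 5, 1 7; total weight 3+5+1+7+9+11+16 = 52.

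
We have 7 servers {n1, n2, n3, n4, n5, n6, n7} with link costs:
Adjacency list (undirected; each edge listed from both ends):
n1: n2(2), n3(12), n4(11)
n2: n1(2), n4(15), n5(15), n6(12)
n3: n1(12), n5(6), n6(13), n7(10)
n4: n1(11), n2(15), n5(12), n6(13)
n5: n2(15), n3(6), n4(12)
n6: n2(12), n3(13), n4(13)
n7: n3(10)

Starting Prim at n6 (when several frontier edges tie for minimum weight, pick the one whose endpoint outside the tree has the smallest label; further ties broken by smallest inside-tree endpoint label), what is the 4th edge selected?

Prim's algorithm from n6:
Step 1: frontier [n2 n6 12, n3 n6 13, n4 n6 13] → take n2 n6 (12); add n2.
Step 2: frontier [n1 n2 2, n2 n4 15, n2 n5 15, n3 n6 13, n4 n6 13] → take n1 n2 (2); add n1.
Step 3: frontier [n1 n4 11, n1 n3 12, n2 n4 15, n2 n5 15, n3 n6 13, n4 n6 13] → take n1 n4 (11); add n4.
Step 4: frontier [n1 n3 12, n2 n5 15, n4 n5 12, n3 n6 13] → take n1 n3 (12); add n3.
Step 5: frontier [n2 n5 15, n3 n5 6, n3 n7 10, n4 n5 12] → take n3 n5 (6); add n5.
Step 6: frontier [n3 n7 10] → take n3 n7 (10); add n7.
The 4th edge added is n1 n3.

n1-n3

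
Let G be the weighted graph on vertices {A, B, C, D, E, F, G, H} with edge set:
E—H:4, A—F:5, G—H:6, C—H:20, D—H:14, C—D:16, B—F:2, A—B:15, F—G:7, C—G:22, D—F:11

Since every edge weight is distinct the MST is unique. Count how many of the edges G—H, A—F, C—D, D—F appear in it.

4

Sort edges by weight, then run Kruskal:
B—F (2): add — endpoints in different components.
E—H (4): add — endpoints in different components.
A—F (5): add — endpoints in different components.
G—H (6): add — endpoints in different components.
F—G (7): add — endpoints in different components.
D—F (11): add — endpoints in different components.
D—H (14): skip — D and H already connected.
A—B (15): skip — A and B already connected.
C—D (16): add — endpoints in different components.
MST edge set: {B—F, E—H, A—F, G—H, F—G, D—F, C—D}.
Of the listed edges, {G—H, A—F, C—D, D—F} are in the MST → 4.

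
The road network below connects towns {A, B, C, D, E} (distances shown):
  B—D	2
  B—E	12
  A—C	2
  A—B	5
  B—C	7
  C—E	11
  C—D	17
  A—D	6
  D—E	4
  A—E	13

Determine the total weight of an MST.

Grow the tree from E using Prim:
Step 1: cheapest edge leaving the tree is D—E (4); add D.
Step 2: cheapest edge leaving the tree is B—D (2); add B.
Step 3: cheapest edge leaving the tree is A—B (5); add A.
Step 4: cheapest edge leaving the tree is A—C (2); add C.
MST edges: D—E, B—D, A—B, A—C; total weight 4+2+5+2 = 13.

13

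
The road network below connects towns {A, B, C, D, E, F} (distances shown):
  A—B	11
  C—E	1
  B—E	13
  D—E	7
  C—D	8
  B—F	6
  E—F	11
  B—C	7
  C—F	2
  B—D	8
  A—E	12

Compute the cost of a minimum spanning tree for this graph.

27

Prim, starting at D.
Step 1: frontier [D—E 7, B—D 8, C—D 8] → take D—E (7); add E.
Step 2: frontier [B—D 8, C—D 8, C—E 1, E—F 11, A—E 12, B—E 13] → take C—E (1); add C.
Step 3: frontier [C—F 2, B—C 7, B—D 8, E—F 11, A—E 12, B—E 13] → take C—F (2); add F.
Step 4: frontier [B—C 7, B—D 8, A—E 12, B—E 13, B—F 6] → take B—F (6); add B.
Step 5: frontier [A—B 11, A—E 12] → take A—B (11); add A.
MST edges: D—E, C—E, C—F, B—F, A—B; total weight 7+1+2+6+11 = 27.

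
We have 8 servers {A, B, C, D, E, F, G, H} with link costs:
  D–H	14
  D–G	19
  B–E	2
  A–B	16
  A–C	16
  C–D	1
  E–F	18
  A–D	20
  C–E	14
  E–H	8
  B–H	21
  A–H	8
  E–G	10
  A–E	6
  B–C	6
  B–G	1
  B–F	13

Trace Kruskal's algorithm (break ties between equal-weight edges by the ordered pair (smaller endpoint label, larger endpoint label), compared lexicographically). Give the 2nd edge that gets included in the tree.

Sort edges by weight, then run Kruskal:
B–G (1): add — endpoints in different components.
C–D (1): add — endpoints in different components.
B–E (2): add — endpoints in different components.
A–E (6): add — endpoints in different components.
B–C (6): add — endpoints in different components.
A–H (8): add — endpoints in different components.
E–H (8): skip — E and H already connected.
E–G (10): skip — E and G already connected.
B–F (13): add — endpoints in different components.
The 2nd edge added is C–D.

C-D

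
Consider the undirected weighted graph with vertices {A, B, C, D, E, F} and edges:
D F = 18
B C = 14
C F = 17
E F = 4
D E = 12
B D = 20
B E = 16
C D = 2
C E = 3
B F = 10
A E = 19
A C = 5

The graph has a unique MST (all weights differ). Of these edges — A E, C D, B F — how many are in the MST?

2

Kruskal's algorithm — process edges by increasing weight (ties by edge label):
C D (2): add. Components now {A} {B} {C,D} {E} {F}
C E (3): add. Components now {A} {B} {C,D,E} {F}
E F (4): add. Components now {A} {B} {C,D,E,F}
A C (5): add. Components now {A,C,D,E,F} {B}
B F (10): add. Components now {A,B,C,D,E,F}
MST edge set: {C D, C E, E F, A C, B F}.
Of the listed edges, {C D, B F} are in the MST → 2.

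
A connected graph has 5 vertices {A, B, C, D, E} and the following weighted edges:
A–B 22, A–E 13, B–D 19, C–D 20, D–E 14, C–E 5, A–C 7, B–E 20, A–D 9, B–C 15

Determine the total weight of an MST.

Prim, starting at B.
Step 1: cheapest edge leaving the tree is B–C (15); add C.
Step 2: cheapest edge leaving the tree is C–E (5); add E.
Step 3: cheapest edge leaving the tree is A–C (7); add A.
Step 4: cheapest edge leaving the tree is A–D (9); add D.
MST edges: B–C, C–E, A–C, A–D; total weight 15+5+7+9 = 36.

36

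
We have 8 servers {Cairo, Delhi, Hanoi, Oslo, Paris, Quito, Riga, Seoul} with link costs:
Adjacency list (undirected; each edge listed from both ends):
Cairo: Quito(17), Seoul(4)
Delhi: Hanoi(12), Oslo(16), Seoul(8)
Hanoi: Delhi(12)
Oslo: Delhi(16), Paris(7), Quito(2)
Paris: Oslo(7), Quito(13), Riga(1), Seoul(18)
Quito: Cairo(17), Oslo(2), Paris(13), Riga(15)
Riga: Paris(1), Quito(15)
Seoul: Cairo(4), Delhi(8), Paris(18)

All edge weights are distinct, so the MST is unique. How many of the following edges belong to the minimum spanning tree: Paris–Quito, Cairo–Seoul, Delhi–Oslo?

2

Kruskal's algorithm — process edges by increasing weight (ties by edge label):
Paris–Riga (1): add — endpoints in different components.
Oslo–Quito (2): add — endpoints in different components.
Cairo–Seoul (4): add — endpoints in different components.
Oslo–Paris (7): add — endpoints in different components.
Delhi–Seoul (8): add — endpoints in different components.
Delhi–Hanoi (12): add — endpoints in different components.
Paris–Quito (13): skip — Paris and Quito already connected.
Quito–Riga (15): skip — Quito and Riga already connected.
Delhi–Oslo (16): add — endpoints in different components.
MST edge set: {Paris–Riga, Oslo–Quito, Cairo–Seoul, Oslo–Paris, Delhi–Seoul, Delhi–Hanoi, Delhi–Oslo}.
Of the listed edges, {Cairo–Seoul, Delhi–Oslo} are in the MST → 2.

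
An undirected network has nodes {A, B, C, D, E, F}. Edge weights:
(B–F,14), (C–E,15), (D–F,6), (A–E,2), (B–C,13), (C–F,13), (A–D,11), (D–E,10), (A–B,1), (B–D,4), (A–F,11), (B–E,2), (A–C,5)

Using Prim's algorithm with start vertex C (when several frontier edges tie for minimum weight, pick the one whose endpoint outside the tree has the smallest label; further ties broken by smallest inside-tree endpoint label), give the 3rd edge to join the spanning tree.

A-E

Prim's algorithm from C:
Step 1: frontier [A–C 5, B–C 13, C–F 13, C–E 15] → take A–C (5); add A.
Step 2: frontier [A–B 1, A–E 2, A–D 11, A–F 11, B–C 13, C–F 13, C–E 15] → take A–B (1); add B.
Step 3: frontier [A–E 2, A–D 11, A–F 11, B–E 2, B–D 4, B–F 14, C–F 13, C–E 15] → take A–E (2); add E.
Step 4: frontier [A–D 11, A–F 11, B–D 4, B–F 14, C–F 13, D–E 10] → take B–D (4); add D.
Step 5: frontier [A–F 11, B–F 14, C–F 13, D–F 6] → take D–F (6); add F.
The 3rd edge added is A–E.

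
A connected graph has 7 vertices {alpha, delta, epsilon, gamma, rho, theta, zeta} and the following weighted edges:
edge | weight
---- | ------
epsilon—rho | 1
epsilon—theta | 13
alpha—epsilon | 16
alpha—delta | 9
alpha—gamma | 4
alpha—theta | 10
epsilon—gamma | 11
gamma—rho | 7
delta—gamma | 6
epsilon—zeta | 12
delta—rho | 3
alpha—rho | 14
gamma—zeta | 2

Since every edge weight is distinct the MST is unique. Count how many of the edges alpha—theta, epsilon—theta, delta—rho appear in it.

Kruskal: consider edges lightest-first.
epsilon—rho (1): add — endpoints in different components.
gamma—zeta (2): add — endpoints in different components.
delta—rho (3): add — endpoints in different components.
alpha—gamma (4): add — endpoints in different components.
delta—gamma (6): add — endpoints in different components.
gamma—rho (7): skip — gamma and rho already connected.
alpha—delta (9): skip — alpha and delta already connected.
alpha—theta (10): add — endpoints in different components.
MST edge set: {epsilon—rho, gamma—zeta, delta—rho, alpha—gamma, delta—gamma, alpha—theta}.
Of the listed edges, {alpha—theta, delta—rho} are in the MST → 2.

2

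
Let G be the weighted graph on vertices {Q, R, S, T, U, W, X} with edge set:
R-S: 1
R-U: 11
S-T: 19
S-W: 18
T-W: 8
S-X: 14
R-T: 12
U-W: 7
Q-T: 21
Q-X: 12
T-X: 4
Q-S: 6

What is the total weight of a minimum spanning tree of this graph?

37

Sort edges by weight, then run Kruskal:
R-S (1): add. Components now {R,S} {W} {Q} {T} {U} {X}
T-X (4): add. Components now {R,S} {W} {Q} {T,X} {U}
Q-S (6): add. Components now {Q,R,S} {W} {T,X} {U}
U-W (7): add. Components now {Q,R,S} {U,W} {T,X}
T-W (8): add. Components now {Q,R,S} {T,U,W,X}
R-U (11): add. Components now {Q,R,S,T,U,W,X}
MST edges: R-S, T-X, Q-S, U-W, T-W, R-U; total weight 1+4+6+7+8+11 = 37.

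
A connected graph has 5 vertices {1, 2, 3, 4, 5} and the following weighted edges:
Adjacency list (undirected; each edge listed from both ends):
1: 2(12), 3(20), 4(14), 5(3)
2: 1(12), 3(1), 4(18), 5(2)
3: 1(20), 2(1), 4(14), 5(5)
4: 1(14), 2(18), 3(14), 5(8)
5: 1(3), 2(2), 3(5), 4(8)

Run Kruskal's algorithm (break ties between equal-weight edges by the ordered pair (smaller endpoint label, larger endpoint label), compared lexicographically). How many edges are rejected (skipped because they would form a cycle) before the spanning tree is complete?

Kruskal's algorithm — process edges by increasing weight (ties by edge label):
2—3 (1): add. Components now {1} {2,3} {4} {5}
2—5 (2): add. Components now {1} {2,3,5} {4}
1—5 (3): add. Components now {1,2,3,5} {4}
3—5 (5): skip — 3 and 5 already connected.
4—5 (8): add. Components now {1,2,3,4,5}
Edges rejected before the tree was complete: 1.

1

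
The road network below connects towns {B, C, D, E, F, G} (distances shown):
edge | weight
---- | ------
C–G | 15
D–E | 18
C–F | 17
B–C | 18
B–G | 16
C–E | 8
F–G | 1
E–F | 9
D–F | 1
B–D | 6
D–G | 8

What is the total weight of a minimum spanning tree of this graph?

25

Prim's algorithm from B:
Step 1: cheapest edge leaving the tree is B–D (6); add D.
Step 2: cheapest edge leaving the tree is D–F (1); add F.
Step 3: cheapest edge leaving the tree is F–G (1); add G.
Step 4: cheapest edge leaving the tree is E–F (9); add E.
Step 5: cheapest edge leaving the tree is C–E (8); add C.
MST edges: B–D, D–F, F–G, E–F, C–E; total weight 6+1+1+9+8 = 25.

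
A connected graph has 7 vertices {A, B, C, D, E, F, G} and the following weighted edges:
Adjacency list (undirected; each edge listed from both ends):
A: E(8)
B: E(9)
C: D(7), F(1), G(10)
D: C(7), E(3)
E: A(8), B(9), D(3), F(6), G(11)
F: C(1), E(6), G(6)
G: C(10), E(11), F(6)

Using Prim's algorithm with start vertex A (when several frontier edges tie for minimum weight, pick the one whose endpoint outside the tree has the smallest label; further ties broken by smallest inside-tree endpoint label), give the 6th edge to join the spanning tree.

Prim's algorithm from A:
Step 1: frontier [A—E 8] → take A—E (8); add E.
Step 2: frontier [D—E 3, E—F 6, B—E 9, E—G 11] → take D—E (3); add D.
Step 3: frontier [C—D 7, E—F 6, B—E 9, E—G 11] → take E—F (6); add F.
Step 4: frontier [C—D 7, B—E 9, E—G 11, C—F 1, F—G 6] → take C—F (1); add C.
Step 5: frontier [C—G 10, B—E 9, E—G 11, F—G 6] → take F—G (6); add G.
Step 6: frontier [B—E 9] → take B—E (9); add B.
The 6th edge added is B—E.

B-E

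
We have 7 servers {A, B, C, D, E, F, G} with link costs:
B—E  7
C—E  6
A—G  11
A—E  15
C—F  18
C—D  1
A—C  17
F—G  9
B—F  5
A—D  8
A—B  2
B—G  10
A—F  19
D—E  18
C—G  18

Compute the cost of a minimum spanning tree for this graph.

Kruskal: consider edges lightest-first.
C—D (1): add. Components now {A} {B} {C,D} {E} {F} {G}
A—B (2): add. Components now {A,B} {C,D} {E} {F} {G}
B—F (5): add. Components now {A,B,F} {C,D} {E} {G}
C—E (6): add. Components now {A,B,F} {C,D,E} {G}
B—E (7): add. Components now {A,B,C,D,E,F} {G}
A—D (8): skip — A and D already connected.
F—G (9): add. Components now {A,B,C,D,E,F,G}
MST edges: C—D, A—B, B—F, C—E, B—E, F—G; total weight 1+2+5+6+7+9 = 30.

30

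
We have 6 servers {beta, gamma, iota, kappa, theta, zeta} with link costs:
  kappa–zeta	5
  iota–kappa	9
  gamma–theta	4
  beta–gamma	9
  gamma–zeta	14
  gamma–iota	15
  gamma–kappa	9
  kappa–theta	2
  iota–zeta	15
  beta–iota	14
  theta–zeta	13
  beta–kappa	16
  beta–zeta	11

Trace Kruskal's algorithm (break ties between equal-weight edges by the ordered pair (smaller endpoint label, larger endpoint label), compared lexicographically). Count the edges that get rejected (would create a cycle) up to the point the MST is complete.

1

Kruskal: consider edges lightest-first.
kappa–theta (2): add — endpoints in different components.
gamma–theta (4): add — endpoints in different components.
kappa–zeta (5): add — endpoints in different components.
beta–gamma (9): add — endpoints in different components.
gamma–kappa (9): skip — kappa and gamma already connected.
iota–kappa (9): add — endpoints in different components.
Edges rejected before the tree was complete: 1.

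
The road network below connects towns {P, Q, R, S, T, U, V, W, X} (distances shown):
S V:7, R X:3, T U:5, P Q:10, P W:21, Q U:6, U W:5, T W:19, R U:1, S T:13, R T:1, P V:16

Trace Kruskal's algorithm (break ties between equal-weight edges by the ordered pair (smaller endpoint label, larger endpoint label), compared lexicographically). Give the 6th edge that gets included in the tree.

Kruskal: consider edges lightest-first.
R T (1): add — endpoints in different components.
R U (1): add — endpoints in different components.
R X (3): add — endpoints in different components.
T U (5): skip — T and U already connected.
U W (5): add — endpoints in different components.
Q U (6): add — endpoints in different components.
S V (7): add — endpoints in different components.
P Q (10): add — endpoints in different components.
S T (13): add — endpoints in different components.
The 6th edge added is S V.

S-V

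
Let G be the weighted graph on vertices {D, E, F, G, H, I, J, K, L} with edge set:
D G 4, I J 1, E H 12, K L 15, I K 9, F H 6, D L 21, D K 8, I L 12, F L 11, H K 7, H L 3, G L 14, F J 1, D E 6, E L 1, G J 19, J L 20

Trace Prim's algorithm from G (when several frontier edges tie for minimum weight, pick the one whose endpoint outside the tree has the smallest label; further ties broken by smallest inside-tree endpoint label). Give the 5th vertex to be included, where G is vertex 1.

Prim, starting at G.
Step 1: cheapest edge leaving the tree is D G (4); add D.
Step 2: cheapest edge leaving the tree is D E (6); add E.
Step 3: cheapest edge leaving the tree is E L (1); add L.
Step 4: cheapest edge leaving the tree is H L (3); add H.
Step 5: cheapest edge leaving the tree is F H (6); add F.
Step 6: cheapest edge leaving the tree is F J (1); add J.
Step 7: cheapest edge leaving the tree is I J (1); add I.
Step 8: cheapest edge leaving the tree is H K (7); add K.
Vertex order: G, D, E, L, H, F, J, I, K. The 5th vertex is H.

H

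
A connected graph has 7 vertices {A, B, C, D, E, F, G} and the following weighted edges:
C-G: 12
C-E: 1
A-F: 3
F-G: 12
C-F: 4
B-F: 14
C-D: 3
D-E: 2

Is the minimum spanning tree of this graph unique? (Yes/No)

No

Kruskal's algorithm — process edges by increasing weight (ties by edge label):
C-E (1): add — endpoints in different components.
D-E (2): add — endpoints in different components.
A-F (3): add — endpoints in different components.
C-D (3): skip — C and D already connected.
C-F (4): add — endpoints in different components.
C-G (12): add — endpoints in different components.
F-G (12): skip — F and G already connected.
B-F (14): add — endpoints in different components.
Non-tree edge F-G has weight 12, equal to the heaviest edge on its tree cycle — swapping gives another MST of the same weight. Not unique.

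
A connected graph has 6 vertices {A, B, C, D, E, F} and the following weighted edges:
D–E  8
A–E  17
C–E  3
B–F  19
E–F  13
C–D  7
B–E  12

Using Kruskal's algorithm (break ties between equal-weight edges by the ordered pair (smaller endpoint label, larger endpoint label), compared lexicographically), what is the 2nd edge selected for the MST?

C-D

Kruskal's algorithm — process edges by increasing weight (ties by edge label):
C–E (3): add — endpoints in different components.
C–D (7): add — endpoints in different components.
D–E (8): skip — D and E already connected.
B–E (12): add — endpoints in different components.
E–F (13): add — endpoints in different components.
A–E (17): add — endpoints in different components.
The 2nd edge added is C–D.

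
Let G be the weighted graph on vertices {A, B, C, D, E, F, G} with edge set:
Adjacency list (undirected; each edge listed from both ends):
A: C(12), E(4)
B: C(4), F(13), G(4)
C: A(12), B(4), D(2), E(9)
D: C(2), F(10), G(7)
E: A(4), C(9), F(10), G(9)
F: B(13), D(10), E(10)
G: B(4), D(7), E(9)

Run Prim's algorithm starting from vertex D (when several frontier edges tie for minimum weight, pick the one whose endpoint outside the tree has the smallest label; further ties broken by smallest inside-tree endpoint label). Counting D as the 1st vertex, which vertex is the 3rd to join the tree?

Prim, starting at D.
Step 1: cheapest edge leaving the tree is C—D (2); add C.
Step 2: cheapest edge leaving the tree is B—C (4); add B.
Step 3: cheapest edge leaving the tree is B—G (4); add G.
Step 4: cheapest edge leaving the tree is C—E (9); add E.
Step 5: cheapest edge leaving the tree is A—E (4); add A.
Step 6: cheapest edge leaving the tree is D—F (10); add F.
Vertex order: D, C, B, G, E, A, F. The 3rd vertex is B.

B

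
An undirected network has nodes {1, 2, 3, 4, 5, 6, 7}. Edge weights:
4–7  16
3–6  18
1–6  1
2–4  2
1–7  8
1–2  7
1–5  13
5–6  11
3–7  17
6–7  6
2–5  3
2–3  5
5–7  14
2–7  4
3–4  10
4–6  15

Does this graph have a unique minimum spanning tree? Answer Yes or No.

Yes

Sort edges by weight, then run Kruskal:
1–6 (1): add — endpoints in different components.
2–4 (2): add — endpoints in different components.
2–5 (3): add — endpoints in different components.
2–7 (4): add — endpoints in different components.
2–3 (5): add — endpoints in different components.
6–7 (6): add — endpoints in different components.
Every non-tree edge has weight strictly greater than the heaviest edge on the tree path between its endpoints, so the MST is unique.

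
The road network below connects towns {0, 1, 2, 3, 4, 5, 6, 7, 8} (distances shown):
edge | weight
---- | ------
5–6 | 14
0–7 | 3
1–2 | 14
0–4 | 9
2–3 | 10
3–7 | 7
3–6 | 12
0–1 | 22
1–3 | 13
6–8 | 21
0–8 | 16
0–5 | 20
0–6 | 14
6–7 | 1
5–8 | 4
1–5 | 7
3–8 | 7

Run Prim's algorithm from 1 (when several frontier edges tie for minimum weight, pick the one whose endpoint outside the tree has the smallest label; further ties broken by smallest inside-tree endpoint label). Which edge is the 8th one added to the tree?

Grow the tree from 1 using Prim:
Step 1: cheapest edge leaving the tree is 1–5 (7); add 5.
Step 2: cheapest edge leaving the tree is 5–8 (4); add 8.
Step 3: cheapest edge leaving the tree is 3–8 (7); add 3.
Step 4: cheapest edge leaving the tree is 3–7 (7); add 7.
Step 5: cheapest edge leaving the tree is 6–7 (1); add 6.
Step 6: cheapest edge leaving the tree is 0–7 (3); add 0.
Step 7: cheapest edge leaving the tree is 0–4 (9); add 4.
Step 8: cheapest edge leaving the tree is 2–3 (10); add 2.
The 8th edge added is 2–3.

2-3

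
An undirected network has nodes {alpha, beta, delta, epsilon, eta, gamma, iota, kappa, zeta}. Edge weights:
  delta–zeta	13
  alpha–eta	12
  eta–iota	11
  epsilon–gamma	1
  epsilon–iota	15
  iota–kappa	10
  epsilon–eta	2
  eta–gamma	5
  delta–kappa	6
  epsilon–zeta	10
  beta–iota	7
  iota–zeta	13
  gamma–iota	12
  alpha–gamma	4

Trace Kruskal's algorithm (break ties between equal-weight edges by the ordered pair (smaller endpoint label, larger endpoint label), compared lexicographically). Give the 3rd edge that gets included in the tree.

alpha-gamma

Kruskal: consider edges lightest-first.
epsilon–gamma (1): add — endpoints in different components.
epsilon–eta (2): add — endpoints in different components.
alpha–gamma (4): add — endpoints in different components.
eta–gamma (5): skip — eta and gamma already connected.
delta–kappa (6): add — endpoints in different components.
beta–iota (7): add — endpoints in different components.
epsilon–zeta (10): add — endpoints in different components.
iota–kappa (10): add — endpoints in different components.
eta–iota (11): add — endpoints in different components.
The 3rd edge added is alpha–gamma.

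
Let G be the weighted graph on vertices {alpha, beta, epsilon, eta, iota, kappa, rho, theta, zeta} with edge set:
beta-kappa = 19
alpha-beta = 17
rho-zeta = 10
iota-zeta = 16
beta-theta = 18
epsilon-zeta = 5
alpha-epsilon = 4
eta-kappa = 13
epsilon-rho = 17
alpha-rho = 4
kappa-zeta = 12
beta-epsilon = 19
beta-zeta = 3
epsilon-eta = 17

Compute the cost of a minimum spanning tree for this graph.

75

Sort edges by weight, then run Kruskal:
beta-zeta (3): add — endpoints in different components.
alpha-epsilon (4): add — endpoints in different components.
alpha-rho (4): add — endpoints in different components.
epsilon-zeta (5): add — endpoints in different components.
rho-zeta (10): skip — zeta and rho already connected.
kappa-zeta (12): add — endpoints in different components.
eta-kappa (13): add — endpoints in different components.
iota-zeta (16): add — endpoints in different components.
alpha-beta (17): skip — beta and alpha already connected.
epsilon-eta (17): skip — epsilon and eta already connected.
epsilon-rho (17): skip — rho and epsilon already connected.
beta-theta (18): add — endpoints in different components.
MST edges: beta-zeta, alpha-epsilon, alpha-rho, epsilon-zeta, kappa-zeta, eta-kappa, iota-zeta, beta-theta; total weight 3+4+4+5+12+13+16+18 = 75.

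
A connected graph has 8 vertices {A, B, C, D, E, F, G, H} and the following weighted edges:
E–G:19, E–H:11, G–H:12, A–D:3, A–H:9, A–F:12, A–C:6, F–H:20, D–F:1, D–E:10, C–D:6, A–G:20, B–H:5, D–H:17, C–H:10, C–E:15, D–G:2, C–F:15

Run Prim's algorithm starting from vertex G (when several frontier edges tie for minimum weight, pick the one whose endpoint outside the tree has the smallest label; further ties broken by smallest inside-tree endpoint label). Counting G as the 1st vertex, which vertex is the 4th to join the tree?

Grow the tree from G using Prim:
Step 1: cheapest edge leaving the tree is D–G (2); add D.
Step 2: cheapest edge leaving the tree is D–F (1); add F.
Step 3: cheapest edge leaving the tree is A–D (3); add A.
Step 4: cheapest edge leaving the tree is A–C (6); add C.
Step 5: cheapest edge leaving the tree is A–H (9); add H.
Step 6: cheapest edge leaving the tree is B–H (5); add B.
Step 7: cheapest edge leaving the tree is D–E (10); add E.
Vertex order: G, D, F, A, C, H, B, E. The 4th vertex is A.

A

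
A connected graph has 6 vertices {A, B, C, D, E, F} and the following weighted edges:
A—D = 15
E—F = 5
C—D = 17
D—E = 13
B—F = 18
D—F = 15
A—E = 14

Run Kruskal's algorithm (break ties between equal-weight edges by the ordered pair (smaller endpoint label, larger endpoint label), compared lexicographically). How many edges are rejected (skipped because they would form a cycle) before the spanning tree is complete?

Kruskal's algorithm — process edges by increasing weight (ties by edge label):
E—F (5): add — endpoints in different components.
D—E (13): add — endpoints in different components.
A—E (14): add — endpoints in different components.
A—D (15): skip — A and D already connected.
D—F (15): skip — D and F already connected.
C—D (17): add — endpoints in different components.
B—F (18): add — endpoints in different components.
Edges rejected before the tree was complete: 2.

2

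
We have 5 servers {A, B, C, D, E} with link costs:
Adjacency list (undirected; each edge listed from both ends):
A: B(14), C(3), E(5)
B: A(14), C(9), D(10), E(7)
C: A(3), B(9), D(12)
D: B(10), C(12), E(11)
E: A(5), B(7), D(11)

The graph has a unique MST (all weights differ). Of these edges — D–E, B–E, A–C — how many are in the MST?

2

Kruskal: consider edges lightest-first.
A–C (3): add. Components now {A,C} {B} {D} {E}
A–E (5): add. Components now {A,C,E} {B} {D}
B–E (7): add. Components now {A,B,C,E} {D}
B–C (9): skip — B and C already connected.
B–D (10): add. Components now {A,B,C,D,E}
MST edge set: {A–C, A–E, B–E, B–D}.
Of the listed edges, {B–E, A–C} are in the MST → 2.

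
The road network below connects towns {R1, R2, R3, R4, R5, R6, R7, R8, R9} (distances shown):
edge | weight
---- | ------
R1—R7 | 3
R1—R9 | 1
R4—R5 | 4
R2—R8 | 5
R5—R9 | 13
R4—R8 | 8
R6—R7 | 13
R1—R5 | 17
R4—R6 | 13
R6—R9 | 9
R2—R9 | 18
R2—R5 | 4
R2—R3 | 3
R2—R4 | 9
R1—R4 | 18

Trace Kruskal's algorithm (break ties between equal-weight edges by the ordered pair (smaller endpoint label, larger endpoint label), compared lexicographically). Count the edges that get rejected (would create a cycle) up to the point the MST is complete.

Kruskal's algorithm — process edges by increasing weight (ties by edge label):
R1—R9 (1): add — endpoints in different components.
R1—R7 (3): add — endpoints in different components.
R2—R3 (3): add — endpoints in different components.
R2—R5 (4): add — endpoints in different components.
R4—R5 (4): add — endpoints in different components.
R2—R8 (5): add — endpoints in different components.
R4—R8 (8): skip — R4 and R8 already connected.
R2—R4 (9): skip — R4 and R2 already connected.
R6—R9 (9): add — endpoints in different components.
R4—R6 (13): add — endpoints in different components.
Edges rejected before the tree was complete: 2.

2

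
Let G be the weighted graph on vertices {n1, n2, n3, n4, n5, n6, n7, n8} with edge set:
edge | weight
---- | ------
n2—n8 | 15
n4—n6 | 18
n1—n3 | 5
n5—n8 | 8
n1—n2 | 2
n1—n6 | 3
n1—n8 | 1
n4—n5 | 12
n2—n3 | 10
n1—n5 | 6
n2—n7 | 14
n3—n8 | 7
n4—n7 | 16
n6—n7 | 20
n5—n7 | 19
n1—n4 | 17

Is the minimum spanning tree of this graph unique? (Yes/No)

Sort edges by weight, then run Kruskal:
n1—n8 (1): add — endpoints in different components.
n1—n2 (2): add — endpoints in different components.
n1—n6 (3): add — endpoints in different components.
n1—n3 (5): add — endpoints in different components.
n1—n5 (6): add — endpoints in different components.
n3—n8 (7): skip — n8 and n3 already connected.
n5—n8 (8): skip — n8 and n5 already connected.
n2—n3 (10): skip — n2 and n3 already connected.
n4—n5 (12): add — endpoints in different components.
n2—n7 (14): add — endpoints in different components.
Every non-tree edge has weight strictly greater than the heaviest edge on the tree path between its endpoints, so the MST is unique.

Yes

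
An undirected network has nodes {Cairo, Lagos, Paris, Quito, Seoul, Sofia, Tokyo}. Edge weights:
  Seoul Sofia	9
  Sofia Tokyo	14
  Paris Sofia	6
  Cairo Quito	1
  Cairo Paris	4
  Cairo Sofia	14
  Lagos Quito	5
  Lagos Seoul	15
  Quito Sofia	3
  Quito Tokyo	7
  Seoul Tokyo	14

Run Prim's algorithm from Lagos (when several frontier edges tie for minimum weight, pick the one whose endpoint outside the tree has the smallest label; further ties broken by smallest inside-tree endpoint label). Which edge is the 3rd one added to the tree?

Grow the tree from Lagos using Prim:
Step 1: cheapest edge leaving the tree is Lagos Quito (5); add Quito.
Step 2: cheapest edge leaving the tree is Cairo Quito (1); add Cairo.
Step 3: cheapest edge leaving the tree is Quito Sofia (3); add Sofia.
Step 4: cheapest edge leaving the tree is Cairo Paris (4); add Paris.
Step 5: cheapest edge leaving the tree is Quito Tokyo (7); add Tokyo.
Step 6: cheapest edge leaving the tree is Seoul Sofia (9); add Seoul.
The 3rd edge added is Quito Sofia.

Quito-Sofia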